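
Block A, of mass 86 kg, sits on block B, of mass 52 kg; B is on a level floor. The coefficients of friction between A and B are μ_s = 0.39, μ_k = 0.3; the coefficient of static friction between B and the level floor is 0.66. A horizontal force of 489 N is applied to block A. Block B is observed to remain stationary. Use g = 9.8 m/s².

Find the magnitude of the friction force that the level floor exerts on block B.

f ≈ 253 N

Normal force at the A–B interface: N₁ = m_A g = 842.8 N.
So the A–B interface can sustain at most μ_s N₁ = 328.7 N of static friction.
P = 489 N exceeds that limit, so A slips over B and the interface friction becomes kinetic: f₁ = μ_k N₁ = 0.3×842.8 = 253 N.
By Newton's third law B feels 253 N forward from A. With B stationary, the floor's static friction on B balances it: f₂ = 253 N (well within μ_s(m_A+m_B)g = 892.6 N).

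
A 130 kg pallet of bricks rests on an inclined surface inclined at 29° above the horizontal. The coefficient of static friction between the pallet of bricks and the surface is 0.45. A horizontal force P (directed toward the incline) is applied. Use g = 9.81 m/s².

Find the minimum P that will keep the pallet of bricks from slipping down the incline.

The pallet of bricks tends to slide down (tan θ > μ_s), so at the point of impending slip friction acts up-slope at its limit: f = μ_s N.
Perpendicular to the incline: N = m g cos θ + P sin θ.
Along the incline: P cos θ + μ_s N = m g sin θ, i.e. P cos θ + μ_s (m g cos θ + P sin θ) = m g sin θ.
Solving, P (cos θ + μ_s sin θ) = m g (sin θ − μ_s cos θ), so P = 1280×0.09123/1.093 = 106 N.

P_min ≈ 106 N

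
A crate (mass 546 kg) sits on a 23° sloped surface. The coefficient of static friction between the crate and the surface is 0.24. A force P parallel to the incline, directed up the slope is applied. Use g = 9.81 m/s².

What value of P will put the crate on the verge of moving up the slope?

At impending motion up the slope, friction acts down-slope at its limit: f = μ_s N.
P is parallel to the surface, so N = m g cos θ = 4930 N.
Along the incline: P = m g sin θ + μ_s N = 2090 + 0.24×4930 = 3280 N.

P ≈ 3280 N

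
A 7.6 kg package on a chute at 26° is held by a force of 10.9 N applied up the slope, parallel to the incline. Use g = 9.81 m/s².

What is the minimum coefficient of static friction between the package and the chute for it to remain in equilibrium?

μ_s,min ≈ 0.325

N = m g cos θ = 67.01 N.
Friction must make up the shortfall along the incline: f = m g sin θ − P = 32.68 − 10.9 = 21.78 N.
At the threshold f = μ_s N, so μ_s,min = 21.78/67.01 = 0.325.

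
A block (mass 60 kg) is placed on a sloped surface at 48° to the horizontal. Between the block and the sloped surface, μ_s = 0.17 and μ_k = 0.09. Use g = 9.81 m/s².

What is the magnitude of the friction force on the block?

Normal force: N = m g cos θ = 60 × 9.81 × cos 48° = 393.9 N.
Along the slope the weight component is m g sin θ = 437.4 N; friction must supply exactly this, acting up-slope.
Static friction can supply at most μ_s N = 66.95 N.
Since |437.4| > 66.95 N, static friction cannot hold it; the block slides down the incline and kinetic friction applies: f = μ_k N = 0.09 × 393.9 = 35.4 N.

f ≈ 35.4 N (up the incline)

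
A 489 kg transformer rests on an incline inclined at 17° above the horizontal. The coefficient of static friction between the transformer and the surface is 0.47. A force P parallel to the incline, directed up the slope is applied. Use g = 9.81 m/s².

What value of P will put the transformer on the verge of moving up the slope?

At impending motion up the slope, friction acts down-slope at its limit: f = μ_s N.
P is parallel to the surface, so N = m g cos θ = 4590 N.
Along the incline: P = m g sin θ + μ_s N = 1400 + 0.47×4590 = 3560 N.

P ≈ 3560 N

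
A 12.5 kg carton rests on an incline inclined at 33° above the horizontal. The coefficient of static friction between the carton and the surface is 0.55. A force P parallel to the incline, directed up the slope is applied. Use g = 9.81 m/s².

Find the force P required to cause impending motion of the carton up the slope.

P ≈ 123 N

At impending motion up the slope, friction acts down-slope at its limit: f = μ_s N.
P is parallel to the surface, so N = m g cos θ = 103 N.
Along the incline: P = m g sin θ + μ_s N = 66.8 + 0.55×103 = 123 N.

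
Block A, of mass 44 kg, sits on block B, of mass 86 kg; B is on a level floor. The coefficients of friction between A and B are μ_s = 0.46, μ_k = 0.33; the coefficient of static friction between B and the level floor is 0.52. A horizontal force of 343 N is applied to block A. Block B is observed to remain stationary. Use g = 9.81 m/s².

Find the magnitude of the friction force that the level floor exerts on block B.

f ≈ 142 N

Normal force at the A–B interface: N₁ = m_A g = 431.6 N.
So the A–B interface can sustain at most μ_s N₁ = 198.6 N of static friction.
Since P = 343 N > 198.6 N, A slides on B; the A–B friction is kinetic: f₁ = μ_k N₁ = 0.33×431.6 = 142 N.
B experiences an equal 142 N forward from A (third law). B is in equilibrium, so the floor supplies f₂ = 142 N of static friction (limit μ_s(m_A+m_B)g = 663.2 N, not exceeded).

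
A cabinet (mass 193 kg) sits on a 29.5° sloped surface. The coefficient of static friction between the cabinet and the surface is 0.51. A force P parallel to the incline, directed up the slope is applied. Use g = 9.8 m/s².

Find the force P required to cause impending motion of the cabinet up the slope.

At impending motion up the slope, friction acts down-slope at its limit: f = μ_s N.
P is parallel to the surface, so N = m g cos θ = 1650 N.
Along the incline: P = m g sin θ + μ_s N = 931 + 0.51×1650 = 1770 N.

P ≈ 1770 N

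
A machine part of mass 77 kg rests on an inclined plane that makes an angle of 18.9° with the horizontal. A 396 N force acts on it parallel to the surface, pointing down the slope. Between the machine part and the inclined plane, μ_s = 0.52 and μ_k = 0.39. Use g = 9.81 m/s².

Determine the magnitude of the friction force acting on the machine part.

The normal reaction is N = m g cos θ = 714.6 N.
Parallel to the incline, ΣF = 0 gives f = m g sin θ + P = 244.7 + 396 = 640.7 N (up-slope positive).
Static friction can supply at most μ_s N = 371.6 N.
|640.7| exceeds 371.6 N, so the machine part slips down-slope; friction is kinetic, f = μ_k N = 0.39×714.6 = 279 N.

f ≈ 279 N (up the incline)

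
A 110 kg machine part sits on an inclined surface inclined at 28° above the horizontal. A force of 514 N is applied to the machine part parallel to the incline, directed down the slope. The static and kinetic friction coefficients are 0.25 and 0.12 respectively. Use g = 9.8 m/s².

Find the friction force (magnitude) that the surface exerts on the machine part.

The normal reaction is N = m g cos θ = 951.8 N.
Parallel to the incline, ΣF = 0 gives f = m g sin θ + P = 506.1 + 514 = 1020 N (up-slope positive).
Static friction can supply at most μ_s N = 238 N.
|1020| exceeds 238 N, so the machine part slips down-slope; friction is kinetic, f = μ_k N = 0.12×951.8 = 114 N.

f ≈ 114 N (up the incline)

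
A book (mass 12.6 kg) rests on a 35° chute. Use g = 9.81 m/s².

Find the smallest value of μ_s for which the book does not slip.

At the slip threshold m g sin θ = μ_s m g cos θ, so μ_s,min = tan θ.
μ_s,min = tan 35° = 0.7.

μ_s,min ≈ 0.7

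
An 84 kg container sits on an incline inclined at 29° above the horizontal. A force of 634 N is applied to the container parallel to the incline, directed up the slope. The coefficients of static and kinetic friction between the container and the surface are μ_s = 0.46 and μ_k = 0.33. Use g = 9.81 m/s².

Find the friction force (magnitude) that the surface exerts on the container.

The normal reaction is N = m g cos θ = 720.7 N.
Parallel to the incline, ΣF = 0 gives f = m g sin θ − P = 399.5 − 634 = -234.5 N (up-slope positive).
Maximum static friction available: μ_s N = 0.46 × 720.7 = 331.5 N.
Since |-234.5| ≤ 331.5 N, no slip — friction simply equals what equilibrium demands.

f ≈ 234 N (down the incline)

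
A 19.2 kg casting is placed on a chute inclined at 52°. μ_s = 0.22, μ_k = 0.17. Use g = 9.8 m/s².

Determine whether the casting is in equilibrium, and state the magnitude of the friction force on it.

N = m g cos θ = 116 N.
Down-slope weight component: m g sin θ = 148 N.
μ_s N = 25.5 N.
148 > 25.5 N, so it slides; kinetic friction f = μ_k N = 0.17×116 = 19.7 N.

f ≈ 19.7 N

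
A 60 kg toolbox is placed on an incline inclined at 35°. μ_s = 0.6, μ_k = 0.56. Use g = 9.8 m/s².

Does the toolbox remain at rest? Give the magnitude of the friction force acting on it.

f ≈ 270 N

N = m g cos θ = 482 N.
Down-slope weight component: m g sin θ = 337 N.
μ_s N = 289 N.
337 > 289 N, so it slides; kinetic friction f = μ_k N = 0.56×482 = 270 N.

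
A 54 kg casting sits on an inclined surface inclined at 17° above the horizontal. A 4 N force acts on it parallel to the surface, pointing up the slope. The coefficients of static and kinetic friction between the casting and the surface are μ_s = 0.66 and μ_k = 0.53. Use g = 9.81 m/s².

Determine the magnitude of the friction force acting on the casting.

The normal reaction is N = m g cos θ = 506.6 N.
For equilibrium along the incline the friction force must supply f = m g sin θ − P = 154.9 − 4 = 150.9 N (positive meaning up-slope).
Maximum static friction available: μ_s N = 0.66 × 506.6 = 334.4 N.
Since |150.9| ≤ 334.4 N, static friction is sufficient; f equals the required value, not μ_s N.

f ≈ 151 N (up the incline)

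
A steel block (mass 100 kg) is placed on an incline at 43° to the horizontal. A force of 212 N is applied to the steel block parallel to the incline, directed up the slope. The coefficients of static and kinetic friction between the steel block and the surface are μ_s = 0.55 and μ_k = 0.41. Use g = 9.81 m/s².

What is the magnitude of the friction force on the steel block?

The normal reaction is N = m g cos θ = 717.5 N.
The friction needed for equilibrium is m g sin θ − P = 669 − 212 = 457 N, measured positive up-slope.
Static friction can supply at most μ_s N = 394.6 N.
Since |457| > 394.6 N, static friction cannot hold it; the steel block slides down the incline and kinetic friction applies: f = μ_k N = 0.41 × 717.5 = 294 N.

f ≈ 294 N (up the incline)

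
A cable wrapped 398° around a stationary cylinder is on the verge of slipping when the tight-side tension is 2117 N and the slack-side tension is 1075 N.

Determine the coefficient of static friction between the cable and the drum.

T₂/T₁ = e^{μβ} → μ = ln(T₂/T₁)/β.
β = 398° = 6.946 rad.
μ = ln(2117/1075)/6.946 = ln(1.969)/6.946 = 0.0976.

μ ≈ 0.0976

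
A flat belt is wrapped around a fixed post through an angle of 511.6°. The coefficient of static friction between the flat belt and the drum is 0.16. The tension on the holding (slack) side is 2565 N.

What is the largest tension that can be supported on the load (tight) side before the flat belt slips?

At impending slip the capstan equation gives T₂/T₁ = e^{μβ} with β in radians.
β = 511.6° × π/180 = 8.929 rad.
e^{μβ} = e^{0.16×8.929} = 4.173.
T₂ = T₁ · e^{μβ} = 2565 × 4.173 = 10700 N.

T_max ≈ 10700 N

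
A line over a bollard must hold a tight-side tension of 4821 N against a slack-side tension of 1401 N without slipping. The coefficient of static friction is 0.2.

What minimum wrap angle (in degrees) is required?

β_min ≈ 354°

T₂/T₁ = e^{μβ} → β = ln(T₂/T₁)/μ.
β = ln(4821/1401)/0.2 = 1.236/0.2 = 6.179 rad.
In degrees: β = 6.179 × 180/π = 354°.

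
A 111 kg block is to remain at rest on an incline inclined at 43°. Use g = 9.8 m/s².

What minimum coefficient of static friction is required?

At the slip threshold m g sin θ = μ_s m g cos θ, so μ_s,min = tan θ.
μ_s,min = tan 43° = 0.933.

μ_s,min ≈ 0.933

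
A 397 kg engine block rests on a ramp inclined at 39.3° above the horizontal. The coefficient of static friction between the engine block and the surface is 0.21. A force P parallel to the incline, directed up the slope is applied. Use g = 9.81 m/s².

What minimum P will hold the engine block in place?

The engine block tends to slide down (tan θ > μ_s), so at the point of impending slip friction acts up-slope at its limit: f = μ_s N.
P is parallel to the surface, so N = m g cos θ = 3010 N.
Along the incline: P + μ_s N = m g sin θ, so P = 2470 − 0.21×3010 = 1830 N.

P_min ≈ 1830 N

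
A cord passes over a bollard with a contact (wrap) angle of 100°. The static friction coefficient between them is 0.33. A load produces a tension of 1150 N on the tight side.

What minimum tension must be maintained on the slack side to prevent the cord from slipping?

Capstan equation at impending slip: T_tight/T_slack = e^{μβ}.
β = 100° = 1.745 rad; e^{μβ} = e^{0.33×1.745} = 1.779.
T_slack = T_tight / e^{μβ} = 1150 / 1.779 = 646 N.

T_min ≈ 646 N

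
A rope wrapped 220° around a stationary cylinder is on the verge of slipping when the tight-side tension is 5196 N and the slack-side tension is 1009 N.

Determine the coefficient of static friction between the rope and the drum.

T₂/T₁ = e^{μβ} → μ = ln(T₂/T₁)/β.
β = 220° = 3.84 rad.
μ = ln(5196/1009)/3.84 = ln(5.15)/3.84 = 0.427.

μ ≈ 0.427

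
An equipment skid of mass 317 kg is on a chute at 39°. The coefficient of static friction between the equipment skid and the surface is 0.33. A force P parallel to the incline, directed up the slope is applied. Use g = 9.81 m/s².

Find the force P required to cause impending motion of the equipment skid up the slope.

P ≈ 2750 N

At impending motion up the slope, friction acts down-slope at its limit: f = μ_s N.
P is parallel to the surface, so N = m g cos θ = 2420 N.
Along the incline: P = m g sin θ + μ_s N = 1960 + 0.33×2420 = 2750 N.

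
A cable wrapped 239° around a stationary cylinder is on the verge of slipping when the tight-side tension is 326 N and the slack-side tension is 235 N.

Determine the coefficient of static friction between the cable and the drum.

T₂/T₁ = e^{μβ} → μ = ln(T₂/T₁)/β.
β = 239° = 4.171 rad.
μ = ln(326/235)/4.171 = ln(1.387)/4.171 = 0.0785.

μ ≈ 0.0785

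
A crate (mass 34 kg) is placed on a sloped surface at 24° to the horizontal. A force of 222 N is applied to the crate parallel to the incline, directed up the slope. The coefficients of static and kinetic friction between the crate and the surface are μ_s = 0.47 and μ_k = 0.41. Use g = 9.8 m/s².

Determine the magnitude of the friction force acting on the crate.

f ≈ 86.5 N (down the incline)

Normal force: N = m g cos θ = 34 × 9.8 × cos 24° = 304.4 N.
The friction needed for equilibrium is m g sin θ − P = 135.5 − 222 = -86.48 N, measured positive up-slope.
The static-friction ceiling is μ_s N = 0.47 × 304.4 = 143.1 N.
Since |-86.48| ≤ 143.1 N, no slip — friction simply equals what equilibrium demands.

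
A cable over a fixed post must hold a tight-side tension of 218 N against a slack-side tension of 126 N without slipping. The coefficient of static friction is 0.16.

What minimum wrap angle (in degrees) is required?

β_min ≈ 196°

T₂/T₁ = e^{μβ} → β = ln(T₂/T₁)/μ.
β = ln(218/126)/0.16 = 0.5482/0.16 = 3.426 rad.
In degrees: β = 3.426 × 180/π = 196°.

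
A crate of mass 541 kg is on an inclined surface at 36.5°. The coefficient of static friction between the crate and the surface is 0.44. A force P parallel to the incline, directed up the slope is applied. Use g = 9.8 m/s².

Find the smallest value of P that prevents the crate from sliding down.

P_min ≈ 1280 N

The crate tends to slide down (tan θ > μ_s), so at the point of impending slip friction acts up-slope at its limit: f = μ_s N.
P is parallel to the surface, so N = m g cos θ = 4260 N.
Along the incline: P + μ_s N = m g sin θ, so P = 3150 − 0.44×4260 = 1280 N.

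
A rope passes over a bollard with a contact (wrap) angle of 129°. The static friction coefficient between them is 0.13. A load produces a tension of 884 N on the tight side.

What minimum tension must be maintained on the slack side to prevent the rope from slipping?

T_min ≈ 660 N

Capstan equation at impending slip: T_tight/T_slack = e^{μβ}.
β = 129° = 2.251 rad; e^{μβ} = e^{0.13×2.251} = 1.34.
T_slack = T_tight / e^{μβ} = 884 / 1.34 = 660 N.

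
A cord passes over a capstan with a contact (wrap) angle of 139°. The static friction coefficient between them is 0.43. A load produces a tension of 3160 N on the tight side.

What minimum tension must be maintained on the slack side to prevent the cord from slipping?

T_min ≈ 1110 N

Capstan equation at impending slip: T_tight/T_slack = e^{μβ}.
β = 139° = 2.426 rad; e^{μβ} = e^{0.43×2.426} = 2.838.
T_slack = T_tight / e^{μβ} = 3160 / 2.838 = 1110 N.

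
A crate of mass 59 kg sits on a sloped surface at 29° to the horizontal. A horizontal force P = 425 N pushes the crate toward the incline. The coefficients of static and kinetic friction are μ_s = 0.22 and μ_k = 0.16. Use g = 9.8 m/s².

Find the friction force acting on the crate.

f ≈ 91.4 N (down the incline)

Normal direction: N = m g cos θ + P sin θ = 711.7 N.
Along the incline, the net driving force (taking up-slope positive) is P cos θ − m g sin θ = 371.7 − 280.3 = 91.4 N, so equilibrium requires friction f = -91.4 N (down-slope).
The limit of static friction is μ_s N = 156.6 N.
|f_req| = 91.4 ≤ 156.6 N → the crate is in equilibrium; friction equals the required value.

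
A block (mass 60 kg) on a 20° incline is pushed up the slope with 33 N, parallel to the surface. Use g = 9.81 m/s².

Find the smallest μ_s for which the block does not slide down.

μ_s,min ≈ 0.304

N = m g cos θ = 553.1 N.
Friction must make up the shortfall along the incline: f = m g sin θ − P = 201.3 − 33 = 168.3 N.
At the threshold f = μ_s N, so μ_s,min = 168.3/553.1 = 0.304.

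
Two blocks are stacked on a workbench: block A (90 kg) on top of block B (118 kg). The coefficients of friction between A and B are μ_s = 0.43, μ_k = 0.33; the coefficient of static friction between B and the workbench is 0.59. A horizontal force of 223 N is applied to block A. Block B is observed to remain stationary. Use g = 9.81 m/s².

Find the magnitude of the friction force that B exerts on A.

The normal force B exerts on A is simply A's weight, N₁ = 882.9 N.
Maximum static friction on A from B: μ_s N₁ = 0.43×882.9 = 379.6 N.
P = 223 N is within that limit, so A and B move together (both at rest); the A–B friction is simply f₁ = P = 223 N.
By Newton's third law B feels 223 N forward from A. With B stationary, the floor's static friction on B balances it: f₂ = 223 N (well within μ_s(m_A+m_B)g = 1204 N).

f ≈ 223 N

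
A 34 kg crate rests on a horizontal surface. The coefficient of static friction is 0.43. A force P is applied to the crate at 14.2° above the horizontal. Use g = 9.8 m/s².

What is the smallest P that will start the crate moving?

P ≈ 133 N

N = m g − P sin α (the pull lifts the crate).
At impending slip, P cos α = μ_s N = μ_s (m g − P sin α).
Solving: P (cos α + μ_s sin α) = μ_s m g → P = 0.43×333/(cos 14.2° + 0.43 sin 14.2°) = 143/1.075 = 133 N.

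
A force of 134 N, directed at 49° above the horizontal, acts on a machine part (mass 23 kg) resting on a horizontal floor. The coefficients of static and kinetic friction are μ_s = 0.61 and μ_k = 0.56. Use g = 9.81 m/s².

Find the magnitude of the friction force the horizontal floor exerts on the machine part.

N = m g − P sin α = 225.6 − 134×sin 49° = 124.5 N.
The horizontal driving force is P cos α = 87.91 N, so equilibrium needs friction f = 87.91 N.
μ_s N = 0.61 × 124.5 = 75.94 N.
The required friction exceeds μ_s N, so the machine part moves and f = μ_k N = 69.7 N.

f ≈ 69.7 N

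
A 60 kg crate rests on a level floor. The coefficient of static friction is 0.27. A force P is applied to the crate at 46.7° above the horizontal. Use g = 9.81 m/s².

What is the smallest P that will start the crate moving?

P ≈ 180 N

N = m g − P sin α (the pull lifts the crate).
At impending slip, P cos α = μ_s N = μ_s (m g − P sin α).
Solving: P (cos α + μ_s sin α) = μ_s m g → P = 0.27×589/(cos 46.7° + 0.27 sin 46.7°) = 159/0.8823 = 180 N.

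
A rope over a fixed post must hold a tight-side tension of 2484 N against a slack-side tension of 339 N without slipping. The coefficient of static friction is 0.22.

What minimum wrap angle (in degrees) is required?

T₂/T₁ = e^{μβ} → β = ln(T₂/T₁)/μ.
β = ln(2484/339)/0.22 = 1.992/0.22 = 9.053 rad.
In degrees: β = 9.053 × 180/π = 519°.

β_min ≈ 519°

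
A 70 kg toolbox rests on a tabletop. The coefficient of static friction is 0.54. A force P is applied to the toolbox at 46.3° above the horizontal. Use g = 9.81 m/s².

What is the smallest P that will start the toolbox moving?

N = m g − P sin α (the pull lifts the toolbox).
At impending slip, P cos α = μ_s N = μ_s (m g − P sin α).
Solving: P (cos α + μ_s sin α) = μ_s m g → P = 0.54×687/(cos 46.3° + 0.54 sin 46.3°) = 371/1.081 = 343 N.

P ≈ 343 N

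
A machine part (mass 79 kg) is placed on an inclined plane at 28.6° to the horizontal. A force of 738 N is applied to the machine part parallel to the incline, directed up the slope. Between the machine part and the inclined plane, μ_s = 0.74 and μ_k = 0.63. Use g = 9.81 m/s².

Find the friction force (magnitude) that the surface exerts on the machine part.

f ≈ 367 N (down the incline)

The normal reaction is N = m g cos θ = 680.4 N.
For equilibrium along the incline the friction force must supply f = m g sin θ − P = 371 − 738 = -367 N (positive meaning up-slope).
Maximum static friction available: μ_s N = 0.74 × 680.4 = 503.5 N.
Since |-367| ≤ 503.5 N, the machine part remains in static equilibrium and friction takes exactly the required value.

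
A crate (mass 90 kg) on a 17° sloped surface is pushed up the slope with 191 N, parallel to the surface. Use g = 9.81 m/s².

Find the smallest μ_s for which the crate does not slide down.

μ_s,min ≈ 0.0795

N = m g cos θ = 844.3 N.
Friction must make up the shortfall along the incline: f = m g sin θ − P = 258.1 − 191 = 67.13 N.
At the threshold f = μ_s N, so μ_s,min = 67.13/844.3 = 0.0795.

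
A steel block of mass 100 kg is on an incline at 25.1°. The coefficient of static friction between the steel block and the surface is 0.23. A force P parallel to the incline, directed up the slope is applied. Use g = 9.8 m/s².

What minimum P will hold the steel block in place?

The steel block tends to slide down (tan θ > μ_s), so at the point of impending slip friction acts up-slope at its limit: f = μ_s N.
P is parallel to the surface, so N = m g cos θ = 887 N.
Along the incline: P + μ_s N = m g sin θ, so P = 416 − 0.23×887 = 212 N.

P_min ≈ 212 N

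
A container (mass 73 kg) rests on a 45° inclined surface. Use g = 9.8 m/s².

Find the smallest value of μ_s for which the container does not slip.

μ_s,min ≈ 1

At the slip threshold m g sin θ = μ_s m g cos θ, so μ_s,min = tan θ.
μ_s,min = tan 45° = 1.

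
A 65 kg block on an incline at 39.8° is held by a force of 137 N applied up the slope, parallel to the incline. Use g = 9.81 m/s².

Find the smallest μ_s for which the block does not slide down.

N = m g cos θ = 489.9 N.
Friction must make up the shortfall along the incline: f = m g sin θ − P = 408.2 − 137 = 271.2 N.
At the threshold f = μ_s N, so μ_s,min = 271.2/489.9 = 0.554.

μ_s,min ≈ 0.554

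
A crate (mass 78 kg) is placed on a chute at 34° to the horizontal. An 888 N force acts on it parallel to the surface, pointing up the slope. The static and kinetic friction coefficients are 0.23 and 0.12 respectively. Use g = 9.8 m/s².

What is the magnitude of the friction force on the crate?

Normal force: N = m g cos θ = 78 × 9.8 × cos 34° = 633.7 N.
Parallel to the incline, ΣF = 0 gives f = m g sin θ − P = 427.4 − 888 = -460.6 N (up-slope positive).
Maximum static friction available: μ_s N = 0.23 × 633.7 = 145.8 N.
|-460.6| exceeds 145.8 N, so the crate slips up-slope; friction is kinetic, f = μ_k N = 0.12×633.7 = 76 N.

f ≈ 76 N (down the incline)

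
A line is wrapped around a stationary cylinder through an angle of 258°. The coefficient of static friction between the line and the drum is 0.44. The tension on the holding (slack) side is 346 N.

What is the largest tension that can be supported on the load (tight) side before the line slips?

T_max ≈ 2510 N

At impending slip the capstan equation gives T₂/T₁ = e^{μβ} with β in radians.
β = 258° × π/180 = 4.503 rad.
e^{μβ} = e^{0.44×4.503} = 7.252.
T₂ = T₁ · e^{μβ} = 346 × 7.252 = 2510 N.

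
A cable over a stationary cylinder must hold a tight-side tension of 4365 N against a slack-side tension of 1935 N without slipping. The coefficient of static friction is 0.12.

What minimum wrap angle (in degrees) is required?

β_min ≈ 388°

T₂/T₁ = e^{μβ} → β = ln(T₂/T₁)/μ.
β = ln(4365/1935)/0.12 = 0.8135/0.12 = 6.779 rad.
In degrees: β = 6.779 × 180/π = 388°.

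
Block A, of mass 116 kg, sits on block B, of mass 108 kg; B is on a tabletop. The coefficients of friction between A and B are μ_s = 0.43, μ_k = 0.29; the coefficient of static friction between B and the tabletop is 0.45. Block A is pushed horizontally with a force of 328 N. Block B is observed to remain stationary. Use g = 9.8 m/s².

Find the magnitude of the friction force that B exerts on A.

f ≈ 328 N

The normal force B exerts on A is simply A's weight, N₁ = 1137 N.
So the A–B interface can sustain at most μ_s N₁ = 488.8 N of static friction.
Since P = 328 N ≤ 488.8 N, A does not slip on B; friction on A equals P = 328 N.
B experiences an equal 328 N forward from A (third law). B is in equilibrium, so the floor supplies f₂ = 328 N of static friction (limit μ_s(m_A+m_B)g = 987.8 N, not exceeded).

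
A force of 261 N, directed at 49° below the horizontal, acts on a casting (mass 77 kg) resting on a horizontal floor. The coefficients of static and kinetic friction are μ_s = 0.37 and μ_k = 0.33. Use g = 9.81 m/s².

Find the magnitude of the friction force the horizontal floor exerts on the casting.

f ≈ 171 N

Vertical equilibrium gives N = m g + P sin α = 952.3 N.
For equilibrium, f = P cos α = 261×cos 49° = 171.2 N.
The static-friction limit is μ_s N = 352.4 N.
Since 171.2 N does not exceed the limit, the casting stays at rest and f = 171 N.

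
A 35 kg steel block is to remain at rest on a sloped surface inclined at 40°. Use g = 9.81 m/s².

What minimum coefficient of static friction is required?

μ_s,min ≈ 0.839

At the slip threshold m g sin θ = μ_s m g cos θ, so μ_s,min = tan θ.
μ_s,min = tan 40° = 0.839.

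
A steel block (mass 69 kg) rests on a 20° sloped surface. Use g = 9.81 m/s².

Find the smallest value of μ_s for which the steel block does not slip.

μ_s,min ≈ 0.364

At the slip threshold m g sin θ = μ_s m g cos θ, so μ_s,min = tan θ.
μ_s,min = tan 20° = 0.364.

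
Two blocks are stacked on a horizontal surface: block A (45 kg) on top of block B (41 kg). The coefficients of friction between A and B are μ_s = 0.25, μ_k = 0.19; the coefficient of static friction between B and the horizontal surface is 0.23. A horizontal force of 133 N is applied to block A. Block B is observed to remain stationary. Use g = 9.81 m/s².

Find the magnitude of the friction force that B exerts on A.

f ≈ 83.9 N

The normal force B exerts on A is simply A's weight, N₁ = 441.5 N.
Maximum static friction on A from B: μ_s N₁ = 0.25×441.5 = 110.4 N.
P = 133 N exceeds that limit, so A slips over B and the interface friction becomes kinetic: f₁ = μ_k N₁ = 0.19×441.5 = 83.9 N.
B experiences an equal 83.9 N forward from A (third law). B is in equilibrium, so the floor supplies f₂ = 83.9 N of static friction (limit μ_s(m_A+m_B)g = 194 N, not exceeded).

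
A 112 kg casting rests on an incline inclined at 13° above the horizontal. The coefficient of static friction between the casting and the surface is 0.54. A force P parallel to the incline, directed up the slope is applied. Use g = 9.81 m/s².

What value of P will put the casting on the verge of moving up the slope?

At impending motion up the slope, friction acts down-slope at its limit: f = μ_s N.
P is parallel to the surface, so N = m g cos θ = 1070 N.
Along the incline: P = m g sin θ + μ_s N = 247 + 0.54×1070 = 825 N.

P ≈ 825 N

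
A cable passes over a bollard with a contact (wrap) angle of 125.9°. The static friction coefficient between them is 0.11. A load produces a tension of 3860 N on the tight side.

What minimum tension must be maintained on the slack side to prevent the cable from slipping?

T_min ≈ 3030 N

Capstan equation at impending slip: T_tight/T_slack = e^{μβ}.
β = 125.9° = 2.197 rad; e^{μβ} = e^{0.11×2.197} = 1.273.
T_slack = T_tight / e^{μβ} = 3860 / 1.273 = 3030 N.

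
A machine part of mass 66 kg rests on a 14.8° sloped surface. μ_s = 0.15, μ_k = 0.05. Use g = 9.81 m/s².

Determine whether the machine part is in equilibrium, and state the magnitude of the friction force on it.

N = m g cos θ = 626 N.
Down-slope weight component: m g sin θ = 165 N.
μ_s N = 93.9 N.
165 > 93.9 N, so it slides; kinetic friction f = μ_k N = 0.05×626 = 31.3 N.

f ≈ 31.3 N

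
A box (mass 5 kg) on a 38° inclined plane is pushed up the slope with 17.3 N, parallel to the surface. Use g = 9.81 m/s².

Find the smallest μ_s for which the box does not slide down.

N = m g cos θ = 38.65 N.
Friction must make up the shortfall along the incline: f = m g sin θ − P = 30.2 − 17.3 = 12.9 N.
At the threshold f = μ_s N, so μ_s,min = 12.9/38.65 = 0.334.

μ_s,min ≈ 0.334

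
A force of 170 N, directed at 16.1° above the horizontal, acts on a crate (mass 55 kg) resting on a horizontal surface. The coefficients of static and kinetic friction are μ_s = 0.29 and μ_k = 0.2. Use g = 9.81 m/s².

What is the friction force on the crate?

N = m g − P sin α = 539.6 − 170×sin 16.1° = 492.4 N.
The horizontal driving force is P cos α = 163.3 N, so equilibrium needs friction f = 163.3 N.
μ_s N = 0.29 × 492.4 = 142.8 N.
163.3 > 142.8 N → the crate slides; f = μ_k N = 0.2×492.4 = 98.5 N.

f ≈ 98.5 N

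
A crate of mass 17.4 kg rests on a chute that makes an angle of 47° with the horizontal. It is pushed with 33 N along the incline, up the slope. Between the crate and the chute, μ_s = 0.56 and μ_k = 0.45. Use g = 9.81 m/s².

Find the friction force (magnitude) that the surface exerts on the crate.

The normal reaction is N = m g cos θ = 116.4 N.
For equilibrium along the incline the friction force must supply f = m g sin θ − P = 124.8 − 33 = 91.84 N (positive meaning up-slope).
Static friction can supply at most μ_s N = 65.19 N.
|91.84| exceeds 65.19 N, so the crate slips down-slope; friction is kinetic, f = μ_k N = 0.45×116.4 = 52.4 N.

f ≈ 52.4 N (up the incline)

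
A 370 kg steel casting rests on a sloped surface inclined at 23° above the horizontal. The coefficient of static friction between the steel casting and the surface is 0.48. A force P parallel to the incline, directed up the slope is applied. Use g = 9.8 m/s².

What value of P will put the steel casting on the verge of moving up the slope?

At impending motion up the slope, friction acts down-slope at its limit: f = μ_s N.
P is parallel to the surface, so N = m g cos θ = 3340 N.
Along the incline: P = m g sin θ + μ_s N = 1420 + 0.48×3340 = 3020 N.

P ≈ 3020 N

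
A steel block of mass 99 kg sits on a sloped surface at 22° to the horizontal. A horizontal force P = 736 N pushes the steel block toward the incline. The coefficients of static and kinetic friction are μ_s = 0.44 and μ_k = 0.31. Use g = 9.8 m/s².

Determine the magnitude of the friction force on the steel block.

Resolve perpendicular to the incline: N = m g cos θ + P sin θ = 99×9.8×cos 22° + 736×sin 22° = 1175 N.
Along the incline, the net driving force (taking up-slope positive) is P cos θ − m g sin θ = 682.4 − 363.4 = 319 N, so equilibrium requires friction f = -319 N (down-slope).
Maximum static friction: μ_s N = 0.44 × 1175 = 517.1 N.
Since 319 N is within the 517.1 N limit, the steel block stays put and friction is exactly 319 N.

f ≈ 319 N (down the incline)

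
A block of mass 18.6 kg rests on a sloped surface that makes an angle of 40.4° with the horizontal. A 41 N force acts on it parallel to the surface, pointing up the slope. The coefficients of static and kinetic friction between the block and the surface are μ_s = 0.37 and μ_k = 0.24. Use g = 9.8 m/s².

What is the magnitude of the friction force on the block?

f ≈ 33.3 N (up the incline)

The normal reaction is N = m g cos θ = 138.8 N.
For equilibrium along the incline the friction force must supply f = m g sin θ − P = 118.1 − 41 = 77.14 N (positive meaning up-slope).
Static friction can supply at most μ_s N = 51.36 N.
Since |77.14| > 51.36 N, static friction cannot hold it; the block slides down the incline and kinetic friction applies: f = μ_k N = 0.24 × 138.8 = 33.3 N.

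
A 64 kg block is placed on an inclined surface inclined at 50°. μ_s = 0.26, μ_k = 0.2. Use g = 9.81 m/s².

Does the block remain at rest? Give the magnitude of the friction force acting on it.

f ≈ 80.7 N

N = m g cos θ = 404 N.
Down-slope weight component: m g sin θ = 481 N.
μ_s N = 105 N.
481 > 105 N, so it slides; kinetic friction f = μ_k N = 0.2×404 = 80.7 N.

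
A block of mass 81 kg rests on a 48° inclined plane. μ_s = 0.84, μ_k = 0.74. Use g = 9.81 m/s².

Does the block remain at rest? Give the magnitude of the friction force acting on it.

f ≈ 393 N

N = m g cos θ = 532 N.
Down-slope weight component: m g sin θ = 591 N.
μ_s N = 447 N.
591 > 447 N, so it slides; kinetic friction f = μ_k N = 0.74×532 = 393 N.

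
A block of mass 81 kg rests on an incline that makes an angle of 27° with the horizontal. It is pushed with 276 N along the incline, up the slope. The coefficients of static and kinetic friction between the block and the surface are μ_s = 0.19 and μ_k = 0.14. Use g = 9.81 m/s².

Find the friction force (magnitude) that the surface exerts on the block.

f ≈ 84.7 N (up the incline)

Normal force: N = m g cos θ = 81 × 9.81 × cos 27° = 708 N.
For equilibrium along the incline the friction force must supply f = m g sin θ − P = 360.7 − 276 = 84.75 N (positive meaning up-slope).
Maximum static friction available: μ_s N = 0.19 × 708 = 134.5 N.
Since |84.75| ≤ 134.5 N, static friction is sufficient; f equals the required value, not μ_s N.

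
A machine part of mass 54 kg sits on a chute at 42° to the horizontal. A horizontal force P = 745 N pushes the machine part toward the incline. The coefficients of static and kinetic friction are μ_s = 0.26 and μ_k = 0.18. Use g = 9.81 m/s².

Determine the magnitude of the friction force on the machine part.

f ≈ 199 N (down the incline)

Normal direction: N = m g cos θ + P sin θ = 892.2 N.
Along the incline, the net driving force (taking up-slope positive) is P cos θ − m g sin θ = 553.6 − 354.5 = 199.2 N, so equilibrium requires friction f = -199.2 N (down-slope).
The limit of static friction is μ_s N = 232 N.
|f_req| = 199.2 ≤ 232 N → the machine part is in equilibrium; friction equals the required value.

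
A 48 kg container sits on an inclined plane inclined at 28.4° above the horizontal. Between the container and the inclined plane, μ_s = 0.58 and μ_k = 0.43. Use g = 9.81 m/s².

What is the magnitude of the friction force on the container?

Perpendicular to the surface, N = m g cos θ = 48·9.81·cos 28.4° = 414.2 N.
Along the slope the weight component is m g sin θ = 224 N; friction must supply exactly this, acting up-slope.
The static-friction ceiling is μ_s N = 0.58 × 414.2 = 240.2 N.
Since |224| ≤ 240.2 N, static friction is sufficient; f equals the required value, not μ_s N.

f ≈ 224 N (up the incline)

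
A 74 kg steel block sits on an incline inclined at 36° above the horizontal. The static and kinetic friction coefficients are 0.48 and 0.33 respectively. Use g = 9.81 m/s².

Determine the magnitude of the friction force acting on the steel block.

f ≈ 194 N (up the incline)

Perpendicular to the surface, N = m g cos θ = 74·9.81·cos 36° = 587.3 N.
For equilibrium along the incline, friction must balance the weight component: f = m g sin θ = 426.7 N up the slope.
Maximum static friction available: μ_s N = 0.48 × 587.3 = 281.9 N.
Since |426.7| > 281.9 N, static friction cannot hold it; the steel block slides down the incline and kinetic friction applies: f = μ_k N = 0.33 × 587.3 = 194 N.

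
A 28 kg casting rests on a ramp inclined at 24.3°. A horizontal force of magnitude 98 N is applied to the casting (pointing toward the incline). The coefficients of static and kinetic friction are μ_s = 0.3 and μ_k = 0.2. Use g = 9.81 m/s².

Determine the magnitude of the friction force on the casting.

f ≈ 23.7 N (up the incline)

Normal direction: N = m g cos θ + P sin θ = 290.7 N.
Parallel to the incline: P cos θ − m g sin θ = 89.32 − 113 = -23.72 N; the friction needed to balance this is 23.72 N acting up the slope.
Maximum static friction: μ_s N = 0.3 × 290.7 = 87.2 N.
|f_req| = 23.72 ≤ 87.2 N → the casting is in equilibrium; friction equals the required value.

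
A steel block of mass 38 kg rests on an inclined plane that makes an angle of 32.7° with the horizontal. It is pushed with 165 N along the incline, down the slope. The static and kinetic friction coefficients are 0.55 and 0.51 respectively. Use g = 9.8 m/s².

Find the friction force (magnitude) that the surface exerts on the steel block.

f ≈ 160 N (up the incline)

Perpendicular to the surface, N = m g cos θ = 38·9.8·cos 32.7° = 313.4 N.
The friction needed for equilibrium is m g sin θ + P = 201.2 + 165 = 366.2 N, measured positive up-slope.
The static-friction ceiling is μ_s N = 0.55 × 313.4 = 172.4 N.
|366.2| exceeds 172.4 N, so the steel block slips down-slope; friction is kinetic, f = μ_k N = 0.51×313.4 = 160 N.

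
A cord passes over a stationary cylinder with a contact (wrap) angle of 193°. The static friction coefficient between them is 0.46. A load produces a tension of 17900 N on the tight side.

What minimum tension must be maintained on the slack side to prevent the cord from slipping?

T_min ≈ 3800 N

Capstan equation at impending slip: T_tight/T_slack = e^{μβ}.
β = 193° = 3.368 rad; e^{μβ} = e^{0.46×3.368} = 4.709.
T_slack = T_tight / e^{μβ} = 17900 / 4.709 = 3800 N.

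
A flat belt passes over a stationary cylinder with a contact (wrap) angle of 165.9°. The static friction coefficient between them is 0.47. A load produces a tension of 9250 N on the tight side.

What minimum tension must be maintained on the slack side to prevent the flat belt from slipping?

Capstan equation at impending slip: T_tight/T_slack = e^{μβ}.
β = 165.9° = 2.896 rad; e^{μβ} = e^{0.47×2.896} = 3.9.
T_slack = T_tight / e^{μβ} = 9250 / 3.9 = 2370 N.

T_min ≈ 2370 N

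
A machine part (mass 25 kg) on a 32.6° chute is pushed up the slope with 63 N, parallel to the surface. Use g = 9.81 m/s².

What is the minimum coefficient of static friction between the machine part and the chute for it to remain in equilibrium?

μ_s,min ≈ 0.335

N = m g cos θ = 206.6 N.
Friction must make up the shortfall along the incline: f = m g sin θ − P = 132.1 − 63 = 69.13 N.
At the threshold f = μ_s N, so μ_s,min = 69.13/206.6 = 0.335.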